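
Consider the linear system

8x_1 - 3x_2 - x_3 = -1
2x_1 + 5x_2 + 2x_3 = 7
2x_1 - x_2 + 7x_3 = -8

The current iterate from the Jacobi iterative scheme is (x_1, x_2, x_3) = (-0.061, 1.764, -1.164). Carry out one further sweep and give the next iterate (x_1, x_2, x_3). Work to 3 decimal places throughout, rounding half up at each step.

(0.391, 1.890, -0.873)

One sweep:
  x_1 = (-1 - (-3)·1.764 - (-1)·-1.164) / (8) = 0.391
  x_2 = (7 - (2)·-0.061 - (2)·-1.164) / (5) = 1.890
  x_3 = (-8 - (2)·-0.061 - (-1)·1.764) / (7) = -0.873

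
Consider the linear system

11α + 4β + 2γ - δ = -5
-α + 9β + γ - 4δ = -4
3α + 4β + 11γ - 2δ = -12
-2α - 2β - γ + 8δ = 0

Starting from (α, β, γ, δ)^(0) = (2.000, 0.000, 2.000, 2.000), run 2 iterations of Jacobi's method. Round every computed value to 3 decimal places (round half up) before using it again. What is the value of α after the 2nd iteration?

-0.316

Iteration 1:
  α = (-5 - (4)·0.000 - (2)·2.000 - (-1)·2.000) / (11) = -0.636
  β = (-4 - (-1)·2.000 - (1)·2.000 - (-4)·2.000) / (9) = 0.444
  γ = (-12 - (3)·2.000 - (4)·0.000 - (-2)·2.000) / (11) = -1.273
  δ = (0 - (-2)·2.000 - (-2)·0.000 - (-1)·2.000) / (8) = 0.750
Iteration 2:
  α = (-5 - (4)·0.444 - (2)·-1.273 - (-1)·0.750) / (11) = -0.316
  β = (-4 - (-1)·-0.636 - (1)·-1.273 - (-4)·0.750) / (9) = -0.040
  γ = (-12 - (3)·-0.636 - (4)·0.444 - (-2)·0.750) / (11) = -0.943
  δ = (0 - (-2)·-0.636 - (-2)·0.444 - (-1)·-1.273) / (8) = -0.207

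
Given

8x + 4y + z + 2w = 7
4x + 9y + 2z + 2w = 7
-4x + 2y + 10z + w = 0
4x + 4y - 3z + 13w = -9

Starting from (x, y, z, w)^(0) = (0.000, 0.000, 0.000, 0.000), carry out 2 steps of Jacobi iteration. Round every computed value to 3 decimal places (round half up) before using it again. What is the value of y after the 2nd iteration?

Iteration 1:
  x = (7 - (4)·0.000 - (1)·0.000 - (2)·0.000) / (8) = 0.875
  y = (7 - (4)·0.000 - (2)·0.000 - (2)·0.000) / (9) = 0.778
  z = (0 - (-4)·0.000 - (2)·0.000 - (1)·0.000) / (10) = 0.000
  w = (-9 - (4)·0.000 - (4)·0.000 - (-3)·0.000) / (13) = -0.692
Iteration 2:
  x = (7 - (4)·0.778 - (1)·0.000 - (2)·-0.692) / (8) = 0.659
  y = (7 - (4)·0.875 - (2)·0.000 - (2)·-0.692) / (9) = 0.543
  z = (0 - (-4)·0.875 - (2)·0.778 - (1)·-0.692) / (10) = 0.264
  w = (-9 - (4)·0.875 - (4)·0.778 - (-3)·0.000) / (13) = -1.201

0.543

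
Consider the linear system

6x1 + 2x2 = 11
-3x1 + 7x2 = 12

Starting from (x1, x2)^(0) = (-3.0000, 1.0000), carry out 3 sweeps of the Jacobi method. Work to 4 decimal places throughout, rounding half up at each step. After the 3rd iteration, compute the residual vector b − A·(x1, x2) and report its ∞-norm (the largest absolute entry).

1.9288

Iteration 1:
  x1 = (11 - (2)·1.0000) / (6) = 1.5000
  x2 = (12 - (-3)·-3.0000) / (7) = 0.4286
Iteration 2:
  x1 = (11 - (2)·0.4286) / (6) = 1.6905
  x2 = (12 - (-3)·1.5000) / (7) = 2.3571
Iteration 3:
  x1 = (11 - (2)·2.3571) / (6) = 1.0476
  x2 = (12 - (-3)·1.6905) / (7) = 2.4388
Residual b − A·x = (-0.1632, -1.9288); ∞-norm = 1.9288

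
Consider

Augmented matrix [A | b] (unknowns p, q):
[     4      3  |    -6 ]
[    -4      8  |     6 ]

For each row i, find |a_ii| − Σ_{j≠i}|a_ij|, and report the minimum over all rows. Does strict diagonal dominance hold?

1

row 1: |4| − (3) = 1
row 2: |8| − (4) = 4
minimum over rows = 1 → strictly diagonally dominant (convergence guaranteed)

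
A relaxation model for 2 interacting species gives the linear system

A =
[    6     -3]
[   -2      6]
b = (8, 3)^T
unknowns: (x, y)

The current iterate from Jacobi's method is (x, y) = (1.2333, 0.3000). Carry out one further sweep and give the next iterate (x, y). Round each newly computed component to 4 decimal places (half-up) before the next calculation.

(1.4833, 0.9111)

One sweep:
  x = (8 - (-3)·0.3000) / (6) = 1.4833
  y = (3 - (-2)·1.2333) / (6) = 0.9111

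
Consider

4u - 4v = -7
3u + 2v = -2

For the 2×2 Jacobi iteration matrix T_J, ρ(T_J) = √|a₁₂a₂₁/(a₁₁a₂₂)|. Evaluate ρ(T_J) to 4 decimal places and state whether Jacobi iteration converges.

a₁₂a₂₁/(a₁₁a₂₂) = (-4)·(3) / ((4)·(2)) = -1.500000
ρ = √|-1.500000| = √1.500000 = 1.2247
ρ > 1, so Jacobi diverges

1.2247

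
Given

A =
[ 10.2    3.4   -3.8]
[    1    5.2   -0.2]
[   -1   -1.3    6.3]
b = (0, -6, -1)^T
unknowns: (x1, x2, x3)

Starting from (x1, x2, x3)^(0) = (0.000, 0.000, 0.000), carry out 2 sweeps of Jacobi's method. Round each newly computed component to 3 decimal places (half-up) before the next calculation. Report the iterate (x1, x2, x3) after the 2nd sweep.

Iteration 1:
  x1 = (0 - (3.4)·0.000 - (-3.8)·0.000) / (10.2) = 0.000
  x2 = (-6 - (1)·0.000 - (-0.2)·0.000) / (5.2) = -1.154
  x3 = (-1 - (-1)·0.000 - (-1.3)·0.000) / (6.3) = -0.159
Iteration 2:
  x1 = (0 - (3.4)·-1.154 - (-3.8)·-0.159) / (10.2) = 0.325
  x2 = (-6 - (1)·0.000 - (-0.2)·-0.159) / (5.2) = -1.160
  x3 = (-1 - (-1)·0.000 - (-1.3)·-1.154) / (6.3) = -0.397

(0.325, -1.160, -0.397)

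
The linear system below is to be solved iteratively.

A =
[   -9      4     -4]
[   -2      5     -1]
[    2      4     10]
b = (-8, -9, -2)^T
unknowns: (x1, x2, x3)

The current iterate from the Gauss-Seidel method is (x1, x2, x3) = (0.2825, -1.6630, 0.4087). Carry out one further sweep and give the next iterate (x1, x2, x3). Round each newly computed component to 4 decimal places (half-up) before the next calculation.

(-0.0319, -1.7310, 0.4988)

One sweep:
  x1 = (-8 - (4)·-1.6630 - (-4)·0.4087) / (-9) = -0.0319
  x2 = (-9 - (-2)·-0.0319 - (-1)·0.4087) / (5) = -1.7310
  x3 = (-2 - (2)·-0.0319 - (4)·-1.7310) / (10) = 0.4988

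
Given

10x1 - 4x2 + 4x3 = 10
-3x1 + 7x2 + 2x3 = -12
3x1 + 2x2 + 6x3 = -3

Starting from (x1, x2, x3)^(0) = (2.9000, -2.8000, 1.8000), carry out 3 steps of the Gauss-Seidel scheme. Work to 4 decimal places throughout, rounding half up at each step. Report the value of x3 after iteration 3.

Iteration 1:
  x1 = (10 - (-4)·-2.8000 - (4)·1.8000) / (10) = -0.8400
  x2 = (-12 - (-3)·-0.8400 - (2)·1.8000) / (7) = -2.5886
  x3 = (-3 - (3)·-0.8400 - (2)·-2.5886) / (6) = 0.7829
Iteration 2:
  x1 = (10 - (-4)·-2.5886 - (4)·0.7829) / (10) = -0.3486
  x2 = (-12 - (-3)·-0.3486 - (2)·0.7829) / (7) = -2.0874
  x3 = (-3 - (3)·-0.3486 - (2)·-2.0874) / (6) = 0.3701
Iteration 3:
  x1 = (10 - (-4)·-2.0874 - (4)·0.3701) / (10) = 0.0170
  x2 = (-12 - (-3)·0.0170 - (2)·0.3701) / (7) = -1.8127
  x3 = (-3 - (3)·0.0170 - (2)·-1.8127) / (6) = 0.0957

0.0957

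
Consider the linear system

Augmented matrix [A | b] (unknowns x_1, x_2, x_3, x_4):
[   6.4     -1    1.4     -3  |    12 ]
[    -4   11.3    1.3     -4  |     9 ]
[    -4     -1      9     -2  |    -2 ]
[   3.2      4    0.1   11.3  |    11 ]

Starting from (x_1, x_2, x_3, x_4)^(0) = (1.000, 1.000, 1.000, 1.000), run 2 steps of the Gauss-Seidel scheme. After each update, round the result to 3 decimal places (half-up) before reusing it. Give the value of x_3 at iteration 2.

0.604

Iteration 1:
  x_1 = (12 - (-1)·1.000 - (1.4)·1.000 - (-3)·1.000) / (6.4) = 2.281
  x_2 = (9 - (-4)·2.281 - (1.3)·1.000 - (-4)·1.000) / (11.3) = 1.843
  x_3 = (-2 - (-4)·2.281 - (-1)·1.843 - (-2)·1.000) / (9) = 1.219
  x_4 = (11 - (3.2)·2.281 - (4)·1.843 - (0.1)·1.219) / (11.3) = -0.336
Iteration 2:
  x_1 = (12 - (-1)·1.843 - (1.4)·1.219 - (-3)·-0.336) / (6.4) = 1.739
  x_2 = (9 - (-4)·1.739 - (1.3)·1.219 - (-4)·-0.336) / (11.3) = 1.153
  x_3 = (-2 - (-4)·1.739 - (-1)·1.153 - (-2)·-0.336) / (9) = 0.604
  x_4 = (11 - (3.2)·1.739 - (4)·1.153 - (0.1)·0.604) / (11.3) = 0.068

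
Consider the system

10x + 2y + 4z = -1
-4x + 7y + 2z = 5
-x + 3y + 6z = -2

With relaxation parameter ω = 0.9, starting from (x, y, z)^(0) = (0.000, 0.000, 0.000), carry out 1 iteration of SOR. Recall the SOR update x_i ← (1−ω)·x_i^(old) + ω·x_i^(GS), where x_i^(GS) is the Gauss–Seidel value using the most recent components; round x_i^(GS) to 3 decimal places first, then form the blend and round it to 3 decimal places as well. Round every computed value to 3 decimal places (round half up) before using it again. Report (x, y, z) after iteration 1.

Iteration 1:
  x: GS value = (-1 - (2)·0.000 - (4)·0.000) / (10) = -0.100;  x ← (1−ω)·0.000 + ω·-0.100 = -0.090
  y: GS value = (5 - (-4)·-0.090 - (2)·0.000) / (7) = 0.663;  y ← (1−ω)·0.000 + ω·0.663 = 0.597
  z: GS value = (-2 - (-1)·-0.090 - (3)·0.597) / (6) = -0.647;  z ← (1−ω)·0.000 + ω·-0.647 = -0.582

(-0.090, 0.597, -0.582)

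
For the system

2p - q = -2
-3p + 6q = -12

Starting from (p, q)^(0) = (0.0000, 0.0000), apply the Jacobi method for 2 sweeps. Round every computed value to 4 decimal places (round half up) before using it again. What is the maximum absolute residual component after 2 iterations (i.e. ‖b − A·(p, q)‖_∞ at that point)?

3.0000

Iteration 1:
  p = (-2 - (-1)·0.0000) / (2) = -1.0000
  q = (-12 - (-3)·0.0000) / (6) = -2.0000
Iteration 2:
  p = (-2 - (-1)·-2.0000) / (2) = -2.0000
  q = (-12 - (-3)·-1.0000) / (6) = -2.5000
Residual b − A·x = (-0.5000, -3.0000); ∞-norm = 3.0000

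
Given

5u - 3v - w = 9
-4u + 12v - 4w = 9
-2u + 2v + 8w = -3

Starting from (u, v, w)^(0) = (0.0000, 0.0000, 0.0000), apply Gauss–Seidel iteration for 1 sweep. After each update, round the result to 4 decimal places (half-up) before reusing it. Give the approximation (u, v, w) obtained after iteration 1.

Iteration 1:
  u = (9 - (-3)·0.0000 - (-1)·0.0000) / (5) = 1.8000
  v = (9 - (-4)·1.8000 - (-4)·0.0000) / (12) = 1.3500
  w = (-3 - (-2)·1.8000 - (2)·1.3500) / (8) = -0.2625

(1.8000, 1.3500, -0.2625)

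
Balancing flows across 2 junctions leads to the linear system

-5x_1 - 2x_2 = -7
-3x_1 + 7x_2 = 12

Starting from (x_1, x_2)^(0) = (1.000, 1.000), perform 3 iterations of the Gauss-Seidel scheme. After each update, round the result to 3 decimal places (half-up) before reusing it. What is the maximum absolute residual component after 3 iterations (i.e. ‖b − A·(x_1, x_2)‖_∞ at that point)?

Iteration 1:
  x_1 = (-7 - (-2)·1.000) / (-5) = 1.000
  x_2 = (12 - (-3)·1.000) / (7) = 2.143
Iteration 2:
  x_1 = (-7 - (-2)·2.143) / (-5) = 0.543
  x_2 = (12 - (-3)·0.543) / (7) = 1.947
Iteration 3:
  x_1 = (-7 - (-2)·1.947) / (-5) = 0.621
  x_2 = (12 - (-3)·0.621) / (7) = 1.980
Residual b − A·x = (0.065, 0.003); ∞-norm = 0.065

0.065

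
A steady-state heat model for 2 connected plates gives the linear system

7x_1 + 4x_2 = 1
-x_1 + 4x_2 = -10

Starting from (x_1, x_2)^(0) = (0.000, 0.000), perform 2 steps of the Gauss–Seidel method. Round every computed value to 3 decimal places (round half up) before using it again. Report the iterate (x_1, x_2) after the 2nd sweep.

Iteration 1:
  x_1 = (1 - (4)·0.000) / (7) = 0.143
  x_2 = (-10 - (-1)·0.143) / (4) = -2.464
Iteration 2:
  x_1 = (1 - (4)·-2.464) / (7) = 1.551
  x_2 = (-10 - (-1)·1.551) / (4) = -2.112

(1.551, -2.112)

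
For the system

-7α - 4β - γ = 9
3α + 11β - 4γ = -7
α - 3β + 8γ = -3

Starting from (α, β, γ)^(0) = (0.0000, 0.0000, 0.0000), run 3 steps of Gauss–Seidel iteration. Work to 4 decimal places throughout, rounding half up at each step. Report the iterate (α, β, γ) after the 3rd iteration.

Iteration 1:
  α = (9 - (-4)·0.0000 - (-1)·0.0000) / (-7) = -1.2857
  β = (-7 - (3)·-1.2857 - (-4)·0.0000) / (11) = -0.2857
  γ = (-3 - (1)·-1.2857 - (-3)·-0.2857) / (8) = -0.3214
Iteration 2:
  α = (9 - (-4)·-0.2857 - (-1)·-0.3214) / (-7) = -1.0765
  β = (-7 - (3)·-1.0765 - (-4)·-0.3214) / (11) = -0.4596
  γ = (-3 - (1)·-1.0765 - (-3)·-0.4596) / (8) = -0.4128
Iteration 3:
  α = (9 - (-4)·-0.4596 - (-1)·-0.4128) / (-7) = -0.9641
  β = (-7 - (3)·-0.9641 - (-4)·-0.4128) / (11) = -0.5235
  γ = (-3 - (1)·-0.9641 - (-3)·-0.5235) / (8) = -0.4508

(-0.9641, -0.5235, -0.4508)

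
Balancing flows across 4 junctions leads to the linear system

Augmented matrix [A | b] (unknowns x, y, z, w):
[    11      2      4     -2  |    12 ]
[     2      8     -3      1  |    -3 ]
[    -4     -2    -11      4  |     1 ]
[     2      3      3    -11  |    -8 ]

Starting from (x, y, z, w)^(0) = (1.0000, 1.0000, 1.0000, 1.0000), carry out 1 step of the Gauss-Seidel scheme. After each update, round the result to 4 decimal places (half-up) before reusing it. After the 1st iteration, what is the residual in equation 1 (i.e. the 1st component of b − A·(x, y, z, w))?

Iteration 1:
  x = (12 - (2)·1.0000 - (4)·1.0000 - (-2)·1.0000) / (11) = 0.7273
  y = (-3 - (2)·0.7273 - (-3)·1.0000 - (1)·1.0000) / (8) = -0.3068
  z = (1 - (-4)·0.7273 - (-2)·-0.3068 - (4)·1.0000) / (-11) = 0.0640
  w = (-8 - (2)·0.7273 - (3)·-0.3068 - (3)·0.0640) / (-11) = 0.7933
Residual b − A·x = (5.9439, -2.6015, 0.8264, 0.0001)

5.9439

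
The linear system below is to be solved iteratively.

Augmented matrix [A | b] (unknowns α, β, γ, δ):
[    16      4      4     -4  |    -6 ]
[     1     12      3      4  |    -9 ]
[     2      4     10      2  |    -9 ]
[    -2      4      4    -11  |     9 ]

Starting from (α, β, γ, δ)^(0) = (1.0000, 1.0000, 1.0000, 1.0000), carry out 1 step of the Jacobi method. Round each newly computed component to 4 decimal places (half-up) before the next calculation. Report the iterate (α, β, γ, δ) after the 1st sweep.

(-0.6250, -1.4167, -1.7000, -0.2727)

Iteration 1:
  α = (-6 - (4)·1.0000 - (4)·1.0000 - (-4)·1.0000) / (16) = -0.6250
  β = (-9 - (1)·1.0000 - (3)·1.0000 - (4)·1.0000) / (12) = -1.4167
  γ = (-9 - (2)·1.0000 - (4)·1.0000 - (2)·1.0000) / (10) = -1.7000
  δ = (9 - (-2)·1.0000 - (4)·1.0000 - (4)·1.0000) / (-11) = -0.2727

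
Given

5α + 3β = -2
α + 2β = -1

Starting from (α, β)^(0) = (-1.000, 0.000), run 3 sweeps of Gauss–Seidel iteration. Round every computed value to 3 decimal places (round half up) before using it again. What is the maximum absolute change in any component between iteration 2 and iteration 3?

Iteration 1:
  α = (-2 - (3)·0.000) / (5) = -0.400
  β = (-1 - (1)·-0.400) / (2) = -0.300
Iteration 2:
  α = (-2 - (3)·-0.300) / (5) = -0.220
  β = (-1 - (1)·-0.220) / (2) = -0.390
Iteration 3:
  α = (-2 - (3)·-0.390) / (5) = -0.166
  β = (-1 - (1)·-0.166) / (2) = -0.417
Change: (0.054, -0.027) → max |·| = 0.054

0.054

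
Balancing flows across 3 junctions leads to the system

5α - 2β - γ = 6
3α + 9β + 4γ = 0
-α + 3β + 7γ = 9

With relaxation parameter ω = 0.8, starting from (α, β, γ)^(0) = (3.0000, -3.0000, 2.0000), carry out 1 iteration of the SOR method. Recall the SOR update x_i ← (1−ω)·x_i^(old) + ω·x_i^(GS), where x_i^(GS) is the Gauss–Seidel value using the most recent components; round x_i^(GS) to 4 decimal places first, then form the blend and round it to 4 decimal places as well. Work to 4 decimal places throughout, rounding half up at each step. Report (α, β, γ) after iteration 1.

Iteration 1:
  α: GS value = (6 - (-2)·-3.0000 - (-1)·2.0000) / (5) = 0.4000;  α ← (1−ω)·3.0000 + ω·0.4000 = 0.9200
  β: GS value = (0 - (3)·0.9200 - (4)·2.0000) / (9) = -1.1956;  β ← (1−ω)·-3.0000 + ω·-1.1956 = -1.5565
  γ: GS value = (9 - (-1)·0.9200 - (3)·-1.5565) / (7) = 2.0842;  γ ← (1−ω)·2.0000 + ω·2.0842 = 2.0674

(0.9200, -1.5565, 2.0674)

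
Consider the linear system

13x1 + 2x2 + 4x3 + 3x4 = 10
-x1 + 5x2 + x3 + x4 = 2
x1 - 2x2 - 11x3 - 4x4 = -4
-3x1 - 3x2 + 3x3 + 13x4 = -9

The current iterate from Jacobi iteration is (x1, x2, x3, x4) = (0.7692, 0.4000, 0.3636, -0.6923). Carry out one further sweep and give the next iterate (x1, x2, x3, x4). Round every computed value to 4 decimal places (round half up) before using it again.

One sweep:
  x1 = (10 - (2)·0.4000 - (4)·0.3636 - (3)·-0.6923) / (13) = 0.7556
  x2 = (2 - (-1)·0.7692 - (1)·0.3636 - (1)·-0.6923) / (5) = 0.6196
  x3 = (-4 - (1)·0.7692 - (-2)·0.4000 - (-4)·-0.6923) / (-11) = 0.6126
  x4 = (-9 - (-3)·0.7692 - (-3)·0.4000 - (3)·0.3636) / (13) = -0.5064

(0.7556, 0.6196, 0.6126, -0.5064)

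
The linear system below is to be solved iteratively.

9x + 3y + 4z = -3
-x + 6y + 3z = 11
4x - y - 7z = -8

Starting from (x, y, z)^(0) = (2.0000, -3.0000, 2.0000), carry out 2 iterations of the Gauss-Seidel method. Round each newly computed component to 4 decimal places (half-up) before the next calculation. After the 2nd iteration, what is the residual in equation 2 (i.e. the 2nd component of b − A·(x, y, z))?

1.5124

Iteration 1:
  x = (-3 - (3)·-3.0000 - (4)·2.0000) / (9) = -0.2222
  y = (11 - (-1)·-0.2222 - (3)·2.0000) / (6) = 0.7963
  z = (-8 - (4)·-0.2222 - (-1)·0.7963) / (-7) = 0.9021
Iteration 2:
  x = (-3 - (3)·0.7963 - (4)·0.9021) / (9) = -0.9997
  y = (11 - (-1)·-0.9997 - (3)·0.9021) / (6) = 1.2157
  z = (-8 - (4)·-0.9997 - (-1)·1.2157) / (-7) = 0.3979
Residual b − A·x = (0.7586, 1.5124, -0.0002)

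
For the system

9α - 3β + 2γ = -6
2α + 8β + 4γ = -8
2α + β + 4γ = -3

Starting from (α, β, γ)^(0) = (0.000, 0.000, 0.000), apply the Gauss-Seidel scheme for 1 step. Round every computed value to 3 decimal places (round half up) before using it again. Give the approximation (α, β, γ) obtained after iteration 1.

(-0.667, -0.833, -0.208)

Iteration 1:
  α = (-6 - (-3)·0.000 - (2)·0.000) / (9) = -0.667
  β = (-8 - (2)·-0.667 - (4)·0.000) / (8) = -0.833
  γ = (-3 - (2)·-0.667 - (1)·-0.833) / (4) = -0.208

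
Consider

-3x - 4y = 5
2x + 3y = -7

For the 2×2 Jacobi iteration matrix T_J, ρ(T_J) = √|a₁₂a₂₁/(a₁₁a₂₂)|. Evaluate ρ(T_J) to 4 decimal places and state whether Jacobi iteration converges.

0.9428

a₁₂a₂₁/(a₁₁a₂₂) = (-4)·(2) / ((-3)·(3)) = 0.888889
ρ = √|0.888889| = √0.888889 = 0.9428
ρ < 1, so Jacobi converges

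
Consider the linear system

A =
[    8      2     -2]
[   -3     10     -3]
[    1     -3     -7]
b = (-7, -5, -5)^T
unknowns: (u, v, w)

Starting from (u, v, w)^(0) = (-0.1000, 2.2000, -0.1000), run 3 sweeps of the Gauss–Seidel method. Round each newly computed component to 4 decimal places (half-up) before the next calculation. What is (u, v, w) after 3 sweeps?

(-0.5877, -0.4350, 0.8168)

Iteration 1:
  u = (-7 - (2)·2.2000 - (-2)·-0.1000) / (8) = -1.4500
  v = (-5 - (-3)·-1.4500 - (-3)·-0.1000) / (10) = -0.9650
  w = (-5 - (1)·-1.4500 - (-3)·-0.9650) / (-7) = 0.9207
Iteration 2:
  u = (-7 - (2)·-0.9650 - (-2)·0.9207) / (8) = -0.4036
  v = (-5 - (-3)·-0.4036 - (-3)·0.9207) / (10) = -0.3449
  w = (-5 - (1)·-0.4036 - (-3)·-0.3449) / (-7) = 0.8044
Iteration 3:
  u = (-7 - (2)·-0.3449 - (-2)·0.8044) / (8) = -0.5877
  v = (-5 - (-3)·-0.5877 - (-3)·0.8044) / (10) = -0.4350
  w = (-5 - (1)·-0.5877 - (-3)·-0.4350) / (-7) = 0.8168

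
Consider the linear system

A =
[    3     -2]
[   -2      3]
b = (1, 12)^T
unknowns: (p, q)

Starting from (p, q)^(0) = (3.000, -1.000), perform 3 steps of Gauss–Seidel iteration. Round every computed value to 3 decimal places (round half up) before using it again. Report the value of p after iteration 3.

4.267

Iteration 1:
  p = (1 - (-2)·-1.000) / (3) = -0.333
  q = (12 - (-2)·-0.333) / (3) = 3.778
Iteration 2:
  p = (1 - (-2)·3.778) / (3) = 2.852
  q = (12 - (-2)·2.852) / (3) = 5.901
Iteration 3:
  p = (1 - (-2)·5.901) / (3) = 4.267
  q = (12 - (-2)·4.267) / (3) = 6.845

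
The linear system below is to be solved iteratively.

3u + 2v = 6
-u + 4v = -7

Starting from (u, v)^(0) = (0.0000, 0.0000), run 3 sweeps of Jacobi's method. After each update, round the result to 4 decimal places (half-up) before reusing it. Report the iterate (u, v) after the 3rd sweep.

Iteration 1:
  u = (6 - (2)·0.0000) / (3) = 2.0000
  v = (-7 - (-1)·0.0000) / (4) = -1.7500
Iteration 2:
  u = (6 - (2)·-1.7500) / (3) = 3.1667
  v = (-7 - (-1)·2.0000) / (4) = -1.2500
Iteration 3:
  u = (6 - (2)·-1.2500) / (3) = 2.8333
  v = (-7 - (-1)·3.1667) / (4) = -0.9583

(2.8333, -0.9583)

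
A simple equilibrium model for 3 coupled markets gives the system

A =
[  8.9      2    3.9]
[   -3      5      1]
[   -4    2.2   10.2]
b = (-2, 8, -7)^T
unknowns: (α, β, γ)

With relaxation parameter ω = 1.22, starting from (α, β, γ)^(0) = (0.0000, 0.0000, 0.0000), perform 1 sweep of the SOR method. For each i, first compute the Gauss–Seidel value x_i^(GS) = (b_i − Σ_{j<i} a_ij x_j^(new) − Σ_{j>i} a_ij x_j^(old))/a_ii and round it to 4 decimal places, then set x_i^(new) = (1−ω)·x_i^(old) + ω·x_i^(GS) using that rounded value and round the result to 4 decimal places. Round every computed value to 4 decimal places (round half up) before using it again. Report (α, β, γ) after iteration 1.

Iteration 1:
  α: GS value = (-2 - (2)·0.0000 - (3.9)·0.0000) / (8.9) = -0.2247;  α ← (1−ω)·0.0000 + ω·-0.2247 = -0.2741
  β: GS value = (8 - (-3)·-0.2741 - (1)·0.0000) / (5) = 1.4355;  β ← (1−ω)·0.0000 + ω·1.4355 = 1.7513
  γ: GS value = (-7 - (-4)·-0.2741 - (2.2)·1.7513) / (10.2) = -1.1715;  γ ← (1−ω)·0.0000 + ω·-1.1715 = -1.4292

(-0.2741, 1.7513, -1.4292)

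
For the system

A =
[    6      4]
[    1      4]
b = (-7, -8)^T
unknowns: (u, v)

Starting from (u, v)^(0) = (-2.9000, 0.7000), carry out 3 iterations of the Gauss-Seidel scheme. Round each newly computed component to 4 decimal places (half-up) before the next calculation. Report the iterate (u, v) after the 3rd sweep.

Iteration 1:
  u = (-7 - (4)·0.7000) / (6) = -1.6333
  v = (-8 - (1)·-1.6333) / (4) = -1.5917
Iteration 2:
  u = (-7 - (4)·-1.5917) / (6) = -0.1055
  v = (-8 - (1)·-0.1055) / (4) = -1.9736
Iteration 3:
  u = (-7 - (4)·-1.9736) / (6) = 0.1491
  v = (-8 - (1)·0.1491) / (4) = -2.0373

(0.1491, -2.0373)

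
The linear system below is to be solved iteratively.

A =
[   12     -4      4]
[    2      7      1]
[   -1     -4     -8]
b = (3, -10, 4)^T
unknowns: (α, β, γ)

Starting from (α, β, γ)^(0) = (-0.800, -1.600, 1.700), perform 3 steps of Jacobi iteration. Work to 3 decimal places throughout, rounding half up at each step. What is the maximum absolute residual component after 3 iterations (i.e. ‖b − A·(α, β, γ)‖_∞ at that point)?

0.422

Iteration 1:
  α = (3 - (-4)·-1.600 - (4)·1.700) / (12) = -0.850
  β = (-10 - (2)·-0.800 - (1)·1.700) / (7) = -1.443
  γ = (4 - (-1)·-0.800 - (-4)·-1.600) / (-8) = 0.400
Iteration 2:
  α = (3 - (-4)·-1.443 - (4)·0.400) / (12) = -0.364
  β = (-10 - (2)·-0.850 - (1)·0.400) / (7) = -1.243
  γ = (4 - (-1)·-0.850 - (-4)·-1.443) / (-8) = 0.328
Iteration 3:
  α = (3 - (-4)·-1.243 - (4)·0.328) / (12) = -0.274
  β = (-10 - (2)·-0.364 - (1)·0.328) / (7) = -1.371
  γ = (4 - (-1)·-0.364 - (-4)·-1.243) / (-8) = 0.167
Residual b − A·x = (0.136, -0.022, -0.422); ∞-norm = 0.422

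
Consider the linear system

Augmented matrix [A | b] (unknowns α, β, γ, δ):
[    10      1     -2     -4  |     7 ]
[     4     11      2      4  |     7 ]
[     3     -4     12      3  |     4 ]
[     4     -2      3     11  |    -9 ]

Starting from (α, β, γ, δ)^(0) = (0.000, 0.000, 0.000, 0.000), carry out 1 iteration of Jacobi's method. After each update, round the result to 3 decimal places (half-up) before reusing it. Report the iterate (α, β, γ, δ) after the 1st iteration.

(0.700, 0.636, 0.333, -0.818)

Iteration 1:
  α = (7 - (1)·0.000 - (-2)·0.000 - (-4)·0.000) / (10) = 0.700
  β = (7 - (4)·0.000 - (2)·0.000 - (4)·0.000) / (11) = 0.636
  γ = (4 - (3)·0.000 - (-4)·0.000 - (3)·0.000) / (12) = 0.333
  δ = (-9 - (4)·0.000 - (-2)·0.000 - (3)·0.000) / (11) = -0.818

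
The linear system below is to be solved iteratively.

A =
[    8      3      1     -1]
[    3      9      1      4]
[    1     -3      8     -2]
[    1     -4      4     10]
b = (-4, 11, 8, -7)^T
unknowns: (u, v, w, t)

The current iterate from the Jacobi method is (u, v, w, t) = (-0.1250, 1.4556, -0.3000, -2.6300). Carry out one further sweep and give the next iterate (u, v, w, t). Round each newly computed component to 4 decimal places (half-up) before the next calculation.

One sweep:
  u = (-4 - (3)·1.4556 - (1)·-0.3000 - (-1)·-2.6300) / (8) = -1.3371
  v = (11 - (3)·-0.1250 - (1)·-0.3000 - (4)·-2.6300) / (9) = 2.4661
  w = (8 - (1)·-0.1250 - (-3)·1.4556 - (-2)·-2.6300) / (8) = 0.9040
  t = (-7 - (1)·-0.1250 - (-4)·1.4556 - (4)·-0.3000) / (10) = 0.0147

(-1.3371, 2.4661, 0.9040, 0.0147)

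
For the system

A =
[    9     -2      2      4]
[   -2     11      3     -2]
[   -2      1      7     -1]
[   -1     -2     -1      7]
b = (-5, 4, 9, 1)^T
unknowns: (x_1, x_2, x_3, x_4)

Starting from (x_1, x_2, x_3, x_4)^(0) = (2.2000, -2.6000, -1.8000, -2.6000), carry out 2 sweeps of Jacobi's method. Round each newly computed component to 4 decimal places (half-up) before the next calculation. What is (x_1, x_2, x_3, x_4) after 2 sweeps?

(-0.5659, -0.1804, 1.2171, 0.7000)

Iteration 1:
  x_1 = (-5 - (-2)·-2.6000 - (2)·-1.8000 - (4)·-2.6000) / (9) = 0.4222
  x_2 = (4 - (-2)·2.2000 - (3)·-1.8000 - (-2)·-2.6000) / (11) = 0.7818
  x_3 = (9 - (-2)·2.2000 - (1)·-2.6000 - (-1)·-2.6000) / (7) = 1.9143
  x_4 = (1 - (-1)·2.2000 - (-2)·-2.6000 - (-1)·-1.8000) / (7) = -0.5429
Iteration 2:
  x_1 = (-5 - (-2)·0.7818 - (2)·1.9143 - (4)·-0.5429) / (9) = -0.5659
  x_2 = (4 - (-2)·0.4222 - (3)·1.9143 - (-2)·-0.5429) / (11) = -0.1804
  x_3 = (9 - (-2)·0.4222 - (1)·0.7818 - (-1)·-0.5429) / (7) = 1.2171
  x_4 = (1 - (-1)·0.4222 - (-2)·0.7818 - (-1)·1.9143) / (7) = 0.7000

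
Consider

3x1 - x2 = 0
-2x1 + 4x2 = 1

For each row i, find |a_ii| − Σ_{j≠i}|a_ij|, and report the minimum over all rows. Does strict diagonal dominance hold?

row 1: |3| − (1) = 2
row 2: |4| − (2) = 2
minimum over rows = 2 → strictly diagonally dominant (convergence guaranteed)

2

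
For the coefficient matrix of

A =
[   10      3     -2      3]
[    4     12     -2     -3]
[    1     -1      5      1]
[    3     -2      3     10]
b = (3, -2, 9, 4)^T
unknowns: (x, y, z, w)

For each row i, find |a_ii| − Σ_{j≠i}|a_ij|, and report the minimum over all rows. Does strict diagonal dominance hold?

2

row 1: |10| − (3+2+3) = 2
row 2: |12| − (4+2+3) = 3
row 3: |5| − (1+1+1) = 2
row 4: |10| − (3+2+3) = 2
minimum over rows = 2 → strictly diagonally dominant (convergence guaranteed)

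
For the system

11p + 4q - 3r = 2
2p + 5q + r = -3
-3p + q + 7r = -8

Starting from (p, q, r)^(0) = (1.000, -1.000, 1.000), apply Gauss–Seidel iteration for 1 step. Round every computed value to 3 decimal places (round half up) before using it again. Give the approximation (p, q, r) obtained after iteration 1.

(0.818, -1.127, -0.631)

Iteration 1:
  p = (2 - (4)·-1.000 - (-3)·1.000) / (11) = 0.818
  q = (-3 - (2)·0.818 - (1)·1.000) / (5) = -1.127
  r = (-8 - (-3)·0.818 - (1)·-1.127) / (7) = -0.631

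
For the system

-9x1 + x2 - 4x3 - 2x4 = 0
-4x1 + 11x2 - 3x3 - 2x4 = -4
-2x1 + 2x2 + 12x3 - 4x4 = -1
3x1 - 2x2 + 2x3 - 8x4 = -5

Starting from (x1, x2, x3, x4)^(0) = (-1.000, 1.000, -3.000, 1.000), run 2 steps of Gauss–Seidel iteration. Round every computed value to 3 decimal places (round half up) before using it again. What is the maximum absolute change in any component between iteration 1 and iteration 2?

1.828

Iteration 1:
  x1 = (0 - (1)·1.000 - (-4)·-3.000 - (-2)·1.000) / (-9) = 1.222
  x2 = (-4 - (-4)·1.222 - (-3)·-3.000 - (-2)·1.000) / (11) = -0.556
  x3 = (-1 - (-2)·1.222 - (2)·-0.556 - (-4)·1.000) / (12) = 0.546
  x4 = (-5 - (3)·1.222 - (-2)·-0.556 - (2)·0.546) / (-8) = 1.359
Iteration 2:
  x1 = (0 - (1)·-0.556 - (-4)·0.546 - (-2)·1.359) / (-9) = -0.606
  x2 = (-4 - (-4)·-0.606 - (-3)·0.546 - (-2)·1.359) / (11) = -0.188
  x3 = (-1 - (-2)·-0.606 - (2)·-0.188 - (-4)·1.359) / (12) = 0.300
  x4 = (-5 - (3)·-0.606 - (-2)·-0.188 - (2)·0.300) / (-8) = 0.520
Change: (-1.828, 0.368, -0.246, -0.839) → max |·| = 1.828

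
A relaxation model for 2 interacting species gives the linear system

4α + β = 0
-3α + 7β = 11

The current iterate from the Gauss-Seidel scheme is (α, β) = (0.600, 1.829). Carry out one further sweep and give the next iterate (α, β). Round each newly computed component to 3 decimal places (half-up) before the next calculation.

One sweep:
  α = (0 - (1)·1.829) / (4) = -0.457
  β = (11 - (-3)·-0.457) / (7) = 1.376

(-0.457, 1.376)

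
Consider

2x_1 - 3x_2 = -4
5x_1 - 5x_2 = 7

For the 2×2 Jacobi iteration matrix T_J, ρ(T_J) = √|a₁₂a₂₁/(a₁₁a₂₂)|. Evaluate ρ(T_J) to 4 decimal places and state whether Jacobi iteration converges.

a₁₂a₂₁/(a₁₁a₂₂) = (-3)·(5) / ((2)·(-5)) = 1.500000
ρ = √|1.500000| = √1.500000 = 1.2247
ρ > 1, so Jacobi diverges

1.2247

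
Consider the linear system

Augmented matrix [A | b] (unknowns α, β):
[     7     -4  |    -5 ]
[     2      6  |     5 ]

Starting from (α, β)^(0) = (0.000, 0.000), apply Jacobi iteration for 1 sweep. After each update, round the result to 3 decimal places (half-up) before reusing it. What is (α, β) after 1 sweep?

(-0.714, 0.833)

Iteration 1:
  α = (-5 - (-4)·0.000) / (7) = -0.714
  β = (5 - (2)·0.000) / (6) = 0.833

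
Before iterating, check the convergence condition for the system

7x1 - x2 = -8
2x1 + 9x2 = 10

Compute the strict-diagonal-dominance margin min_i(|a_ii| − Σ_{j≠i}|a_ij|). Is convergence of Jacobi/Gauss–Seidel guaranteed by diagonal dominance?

6

row 1: |7| − (1) = 6
row 2: |9| − (2) = 7
minimum over rows = 6 → strictly diagonally dominant (convergence guaranteed)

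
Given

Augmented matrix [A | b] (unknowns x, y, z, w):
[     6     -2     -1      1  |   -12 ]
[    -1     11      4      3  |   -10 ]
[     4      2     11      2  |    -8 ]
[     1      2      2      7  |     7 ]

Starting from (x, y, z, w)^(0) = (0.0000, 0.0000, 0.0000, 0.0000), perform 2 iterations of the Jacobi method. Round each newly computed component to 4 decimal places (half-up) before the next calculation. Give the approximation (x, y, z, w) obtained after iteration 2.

(-2.5909, -1.0992, -0.0165, 1.7533)

Iteration 1:
  x = (-12 - (-2)·0.0000 - (-1)·0.0000 - (1)·0.0000) / (6) = -2.0000
  y = (-10 - (-1)·0.0000 - (4)·0.0000 - (3)·0.0000) / (11) = -0.9091
  z = (-8 - (4)·0.0000 - (2)·0.0000 - (2)·0.0000) / (11) = -0.7273
  w = (7 - (1)·0.0000 - (2)·0.0000 - (2)·0.0000) / (7) = 1.0000
Iteration 2:
  x = (-12 - (-2)·-0.9091 - (-1)·-0.7273 - (1)·1.0000) / (6) = -2.5909
  y = (-10 - (-1)·-2.0000 - (4)·-0.7273 - (3)·1.0000) / (11) = -1.0992
  z = (-8 - (4)·-2.0000 - (2)·-0.9091 - (2)·1.0000) / (11) = -0.0165
  w = (7 - (1)·-2.0000 - (2)·-0.9091 - (2)·-0.7273) / (7) = 1.7533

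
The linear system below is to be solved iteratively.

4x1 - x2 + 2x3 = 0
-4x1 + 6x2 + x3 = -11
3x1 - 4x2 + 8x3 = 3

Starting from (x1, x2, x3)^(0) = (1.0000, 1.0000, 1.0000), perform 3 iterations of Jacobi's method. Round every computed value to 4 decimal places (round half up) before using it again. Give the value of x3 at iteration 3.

Iteration 1:
  x1 = (0 - (-1)·1.0000 - (2)·1.0000) / (4) = -0.2500
  x2 = (-11 - (-4)·1.0000 - (1)·1.0000) / (6) = -1.3333
  x3 = (3 - (3)·1.0000 - (-4)·1.0000) / (8) = 0.5000
Iteration 2:
  x1 = (0 - (-1)·-1.3333 - (2)·0.5000) / (4) = -0.5833
  x2 = (-11 - (-4)·-0.2500 - (1)·0.5000) / (6) = -2.0833
  x3 = (3 - (3)·-0.2500 - (-4)·-1.3333) / (8) = -0.1979
Iteration 3:
  x1 = (0 - (-1)·-2.0833 - (2)·-0.1979) / (4) = -0.4219
  x2 = (-11 - (-4)·-0.5833 - (1)·-0.1979) / (6) = -2.1892
  x3 = (3 - (3)·-0.5833 - (-4)·-2.0833) / (8) = -0.4479

-0.4479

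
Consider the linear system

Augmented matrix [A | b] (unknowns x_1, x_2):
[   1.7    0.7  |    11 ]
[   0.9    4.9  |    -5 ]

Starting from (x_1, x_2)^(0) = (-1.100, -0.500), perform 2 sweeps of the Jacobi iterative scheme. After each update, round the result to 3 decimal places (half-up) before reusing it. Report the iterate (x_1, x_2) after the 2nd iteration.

Iteration 1:
  x_1 = (11 - (0.7)·-0.500) / (1.7) = 6.676
  x_2 = (-5 - (0.9)·-1.100) / (4.9) = -0.818
Iteration 2:
  x_1 = (11 - (0.7)·-0.818) / (1.7) = 6.807
  x_2 = (-5 - (0.9)·6.676) / (4.9) = -2.247

(6.807, -2.247)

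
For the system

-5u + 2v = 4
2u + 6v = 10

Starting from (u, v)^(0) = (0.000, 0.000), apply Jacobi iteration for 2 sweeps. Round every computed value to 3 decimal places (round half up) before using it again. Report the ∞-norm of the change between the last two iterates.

Iteration 1:
  u = (4 - (2)·0.000) / (-5) = -0.800
  v = (10 - (2)·0.000) / (6) = 1.667
Iteration 2:
  u = (4 - (2)·1.667) / (-5) = -0.133
  v = (10 - (2)·-0.800) / (6) = 1.933
Change: (0.667, 0.266) → max |·| = 0.667

0.667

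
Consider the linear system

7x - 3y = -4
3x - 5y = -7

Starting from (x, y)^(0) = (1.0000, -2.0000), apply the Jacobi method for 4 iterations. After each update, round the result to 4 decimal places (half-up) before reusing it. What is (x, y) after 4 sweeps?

Iteration 1:
  x = (-4 - (-3)·-2.0000) / (7) = -1.4286
  y = (-7 - (3)·1.0000) / (-5) = 2.0000
Iteration 2:
  x = (-4 - (-3)·2.0000) / (7) = 0.2857
  y = (-7 - (3)·-1.4286) / (-5) = 0.5428
Iteration 3:
  x = (-4 - (-3)·0.5428) / (7) = -0.3388
  y = (-7 - (3)·0.2857) / (-5) = 1.5714
Iteration 4:
  x = (-4 - (-3)·1.5714) / (7) = 0.1020
  y = (-7 - (3)·-0.3388) / (-5) = 1.1967

(0.1020, 1.1967)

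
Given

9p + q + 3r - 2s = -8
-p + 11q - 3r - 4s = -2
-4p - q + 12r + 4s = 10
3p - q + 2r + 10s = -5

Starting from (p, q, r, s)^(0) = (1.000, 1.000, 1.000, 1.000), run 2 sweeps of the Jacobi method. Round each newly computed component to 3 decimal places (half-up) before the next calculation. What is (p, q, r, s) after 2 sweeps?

Iteration 1:
  p = (-8 - (1)·1.000 - (3)·1.000 - (-2)·1.000) / (9) = -1.111
  q = (-2 - (-1)·1.000 - (-3)·1.000 - (-4)·1.000) / (11) = 0.545
  r = (10 - (-4)·1.000 - (-1)·1.000 - (4)·1.000) / (12) = 0.917
  s = (-5 - (3)·1.000 - (-1)·1.000 - (2)·1.000) / (10) = -0.900
Iteration 2:
  p = (-8 - (1)·0.545 - (3)·0.917 - (-2)·-0.900) / (9) = -1.455
  q = (-2 - (-1)·-1.111 - (-3)·0.917 - (-4)·-0.900) / (11) = -0.360
  r = (10 - (-4)·-1.111 - (-1)·0.545 - (4)·-0.900) / (12) = 0.808
  s = (-5 - (3)·-1.111 - (-1)·0.545 - (2)·0.917) / (10) = -0.296

(-1.455, -0.360, 0.808, -0.296)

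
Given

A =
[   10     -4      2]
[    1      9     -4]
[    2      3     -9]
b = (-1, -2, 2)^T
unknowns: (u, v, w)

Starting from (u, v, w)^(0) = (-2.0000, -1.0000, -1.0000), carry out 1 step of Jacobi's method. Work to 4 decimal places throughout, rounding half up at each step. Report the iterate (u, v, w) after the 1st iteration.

(-0.3000, -0.4444, -1.0000)

Iteration 1:
  u = (-1 - (-4)·-1.0000 - (2)·-1.0000) / (10) = -0.3000
  v = (-2 - (1)·-2.0000 - (-4)·-1.0000) / (9) = -0.4444
  w = (2 - (2)·-2.0000 - (3)·-1.0000) / (-9) = -1.0000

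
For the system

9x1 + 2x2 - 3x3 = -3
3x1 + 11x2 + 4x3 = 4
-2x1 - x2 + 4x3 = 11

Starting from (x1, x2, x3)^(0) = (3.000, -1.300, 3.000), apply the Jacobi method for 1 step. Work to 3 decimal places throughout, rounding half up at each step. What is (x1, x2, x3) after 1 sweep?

(0.956, -1.545, 3.925)

Iteration 1:
  x1 = (-3 - (2)·-1.300 - (-3)·3.000) / (9) = 0.956
  x2 = (4 - (3)·3.000 - (4)·3.000) / (11) = -1.545
  x3 = (11 - (-2)·3.000 - (-1)·-1.300) / (4) = 3.925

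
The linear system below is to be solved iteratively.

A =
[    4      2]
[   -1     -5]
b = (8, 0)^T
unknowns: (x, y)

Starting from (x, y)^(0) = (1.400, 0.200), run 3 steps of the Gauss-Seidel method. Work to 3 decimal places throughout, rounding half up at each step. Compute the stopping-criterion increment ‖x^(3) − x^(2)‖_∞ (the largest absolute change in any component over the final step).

0.029

Iteration 1:
  x = (8 - (2)·0.200) / (4) = 1.900
  y = (0 - (-1)·1.900) / (-5) = -0.380
Iteration 2:
  x = (8 - (2)·-0.380) / (4) = 2.190
  y = (0 - (-1)·2.190) / (-5) = -0.438
Iteration 3:
  x = (8 - (2)·-0.438) / (4) = 2.219
  y = (0 - (-1)·2.219) / (-5) = -0.444
Change: (0.029, -0.006) → max |·| = 0.029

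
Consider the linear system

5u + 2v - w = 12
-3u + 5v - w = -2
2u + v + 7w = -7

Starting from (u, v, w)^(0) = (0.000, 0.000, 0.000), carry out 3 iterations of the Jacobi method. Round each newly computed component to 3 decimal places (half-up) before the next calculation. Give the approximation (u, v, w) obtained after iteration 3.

(1.738, 0.690, -1.794)

Iteration 1:
  u = (12 - (2)·0.000 - (-1)·0.000) / (5) = 2.400
  v = (-2 - (-3)·0.000 - (-1)·0.000) / (5) = -0.400
  w = (-7 - (2)·0.000 - (1)·0.000) / (7) = -1.000
Iteration 2:
  u = (12 - (2)·-0.400 - (-1)·-1.000) / (5) = 2.360
  v = (-2 - (-3)·2.400 - (-1)·-1.000) / (5) = 0.840
  w = (-7 - (2)·2.400 - (1)·-0.400) / (7) = -1.629
Iteration 3:
  u = (12 - (2)·0.840 - (-1)·-1.629) / (5) = 1.738
  v = (-2 - (-3)·2.360 - (-1)·-1.629) / (5) = 0.690
  w = (-7 - (2)·2.360 - (1)·0.840) / (7) = -1.794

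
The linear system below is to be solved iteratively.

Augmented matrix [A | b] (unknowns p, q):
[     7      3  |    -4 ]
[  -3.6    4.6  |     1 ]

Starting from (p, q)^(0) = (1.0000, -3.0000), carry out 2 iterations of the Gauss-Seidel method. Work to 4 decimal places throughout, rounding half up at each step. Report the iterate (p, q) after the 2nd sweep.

(-0.9042, -0.4902)

Iteration 1:
  p = (-4 - (3)·-3.0000) / (7) = 0.7143
  q = (1 - (-3.6)·0.7143) / (4.6) = 0.7764
Iteration 2:
  p = (-4 - (3)·0.7764) / (7) = -0.9042
  q = (1 - (-3.6)·-0.9042) / (4.6) = -0.4902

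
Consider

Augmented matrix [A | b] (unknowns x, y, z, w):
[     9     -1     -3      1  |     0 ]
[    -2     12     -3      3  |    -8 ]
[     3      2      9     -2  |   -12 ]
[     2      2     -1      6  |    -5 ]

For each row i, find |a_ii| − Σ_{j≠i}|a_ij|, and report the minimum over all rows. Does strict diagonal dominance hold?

1

row 1: |9| − (1+3+1) = 4
row 2: |12| − (2+3+3) = 4
row 3: |9| − (3+2+2) = 2
row 4: |6| − (2+2+1) = 1
minimum over rows = 1 → strictly diagonally dominant (convergence guaranteed)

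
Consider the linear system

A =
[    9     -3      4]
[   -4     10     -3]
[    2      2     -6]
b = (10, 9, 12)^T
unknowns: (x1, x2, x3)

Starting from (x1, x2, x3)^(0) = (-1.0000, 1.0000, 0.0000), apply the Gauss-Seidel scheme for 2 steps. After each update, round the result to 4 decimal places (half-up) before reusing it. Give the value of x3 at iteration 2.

-0.8414

Iteration 1:
  x1 = (10 - (-3)·1.0000 - (4)·0.0000) / (9) = 1.4444
  x2 = (9 - (-4)·1.4444 - (-3)·0.0000) / (10) = 1.4778
  x3 = (12 - (2)·1.4444 - (2)·1.4778) / (-6) = -1.0259
Iteration 2:
  x1 = (10 - (-3)·1.4778 - (4)·-1.0259) / (9) = 2.0597
  x2 = (9 - (-4)·2.0597 - (-3)·-1.0259) / (10) = 1.4161
  x3 = (12 - (2)·2.0597 - (2)·1.4161) / (-6) = -0.8414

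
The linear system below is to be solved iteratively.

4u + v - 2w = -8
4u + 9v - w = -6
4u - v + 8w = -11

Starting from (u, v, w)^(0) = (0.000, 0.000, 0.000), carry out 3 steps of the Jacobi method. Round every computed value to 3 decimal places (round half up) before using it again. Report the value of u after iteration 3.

Iteration 1:
  u = (-8 - (1)·0.000 - (-2)·0.000) / (4) = -2.000
  v = (-6 - (4)·0.000 - (-1)·0.000) / (9) = -0.667
  w = (-11 - (4)·0.000 - (-1)·0.000) / (8) = -1.375
Iteration 2:
  u = (-8 - (1)·-0.667 - (-2)·-1.375) / (4) = -2.521
  v = (-6 - (4)·-2.000 - (-1)·-1.375) / (9) = 0.069
  w = (-11 - (4)·-2.000 - (-1)·-0.667) / (8) = -0.458
Iteration 3:
  u = (-8 - (1)·0.069 - (-2)·-0.458) / (4) = -2.246
  v = (-6 - (4)·-2.521 - (-1)·-0.458) / (9) = 0.403
  w = (-11 - (4)·-2.521 - (-1)·0.069) / (8) = -0.106

-2.246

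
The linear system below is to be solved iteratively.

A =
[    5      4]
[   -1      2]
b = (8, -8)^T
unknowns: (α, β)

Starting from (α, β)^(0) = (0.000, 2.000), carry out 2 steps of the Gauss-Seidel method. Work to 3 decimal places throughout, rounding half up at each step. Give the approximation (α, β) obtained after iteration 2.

Iteration 1:
  α = (8 - (4)·2.000) / (5) = 0.000
  β = (-8 - (-1)·0.000) / (2) = -4.000
Iteration 2:
  α = (8 - (4)·-4.000) / (5) = 4.800
  β = (-8 - (-1)·4.800) / (2) = -1.600

(4.800, -1.600)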